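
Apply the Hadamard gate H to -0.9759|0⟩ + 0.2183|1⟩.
-0.5357|0⟩ - 0.8444|1⟩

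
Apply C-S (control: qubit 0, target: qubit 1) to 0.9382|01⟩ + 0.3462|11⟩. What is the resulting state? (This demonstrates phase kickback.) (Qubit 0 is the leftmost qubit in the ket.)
0.9382|01⟩ + 0.3462i|11⟩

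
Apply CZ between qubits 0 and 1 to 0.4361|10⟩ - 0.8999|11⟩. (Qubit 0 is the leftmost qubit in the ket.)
0.4361|10⟩ + 0.8999|11⟩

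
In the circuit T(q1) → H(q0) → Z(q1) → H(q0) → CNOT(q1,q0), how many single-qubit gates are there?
4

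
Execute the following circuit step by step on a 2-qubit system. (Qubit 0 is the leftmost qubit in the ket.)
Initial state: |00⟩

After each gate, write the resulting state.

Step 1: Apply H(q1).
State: 1/√2|00⟩ + 1/√2|01⟩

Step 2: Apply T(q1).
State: 1/√2|00⟩ + (1/2 + (1/2)i)|01⟩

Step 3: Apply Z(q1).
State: 1/√2|00⟩ + (-1/2 - (1/2)i)|01⟩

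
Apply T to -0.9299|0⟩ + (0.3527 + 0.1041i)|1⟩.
-0.9299|0⟩ + (0.1758 + 0.323i)|1⟩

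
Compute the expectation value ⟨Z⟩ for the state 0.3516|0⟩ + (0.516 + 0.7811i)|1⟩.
-0.7528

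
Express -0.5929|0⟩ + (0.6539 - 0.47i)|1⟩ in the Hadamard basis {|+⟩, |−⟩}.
(0.04313 - 0.3323i)|+⟩ + (-0.8816 + 0.3323i)|−⟩

With |ψ⟩ = α|0⟩ + β|1⟩, the Hadamard-basis coefficients are ⟨+|ψ⟩ = (α + β)/√2 and ⟨−|ψ⟩ = (α − β)/√2.
Here α = -0.5929, β = (0.6539 - 0.47i): (α + β)/√2 = (0.04313 - 0.3323i), (α − β)/√2 = (-0.8816 + 0.3323i).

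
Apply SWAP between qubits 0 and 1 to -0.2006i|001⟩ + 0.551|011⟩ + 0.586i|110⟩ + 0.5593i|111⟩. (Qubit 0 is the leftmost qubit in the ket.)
-0.2006i|001⟩ + 0.551|101⟩ + 0.586i|110⟩ + 0.5593i|111⟩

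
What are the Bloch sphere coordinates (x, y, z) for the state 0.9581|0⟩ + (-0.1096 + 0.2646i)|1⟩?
(-0.21, 0.507, 0.8359)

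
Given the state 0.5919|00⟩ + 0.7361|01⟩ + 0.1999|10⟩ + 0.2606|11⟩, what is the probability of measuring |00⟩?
0.3503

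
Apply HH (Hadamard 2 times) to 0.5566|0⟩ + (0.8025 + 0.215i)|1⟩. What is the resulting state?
0.5566|0⟩ + (0.8025 + 0.215i)|1⟩

H² = I, so an even number of Hadamards cancels: H^2 = I and the state is unchanged.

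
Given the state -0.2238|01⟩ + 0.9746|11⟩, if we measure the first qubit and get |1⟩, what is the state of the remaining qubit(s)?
|1⟩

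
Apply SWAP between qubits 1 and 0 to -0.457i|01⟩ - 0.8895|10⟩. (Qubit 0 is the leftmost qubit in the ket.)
-0.8895|01⟩ - 0.457i|10⟩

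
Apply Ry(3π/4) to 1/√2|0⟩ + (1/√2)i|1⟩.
(0.2706 - 0.6533i)|0⟩ + (0.6533 + 0.2706i)|1⟩

Ry(3π/4) = [[cos(θ/2), −sin(θ/2)], [sin(θ/2), cos(θ/2)]]; θ = 3π/4, cos(θ/2) ≈ 0.382683, sin(θ/2) ≈ 0.92388.
With a = amp(|0⟩) = 1/√2 and b = amp(|1⟩) = (1/√2)i:
new amp(|0⟩) = (0.382683)·a + (-0.92388)·b = (0.2706 - 0.6533i)
new amp(|1⟩) = (0.92388)·a + (0.382683)·b = (0.6533 + 0.2706i)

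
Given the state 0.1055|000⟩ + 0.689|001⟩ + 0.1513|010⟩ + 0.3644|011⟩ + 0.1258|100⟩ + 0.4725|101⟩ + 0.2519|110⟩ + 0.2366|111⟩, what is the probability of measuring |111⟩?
0.05598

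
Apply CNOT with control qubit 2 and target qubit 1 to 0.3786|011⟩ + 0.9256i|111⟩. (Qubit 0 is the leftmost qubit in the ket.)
0.3786|001⟩ + 0.9256i|101⟩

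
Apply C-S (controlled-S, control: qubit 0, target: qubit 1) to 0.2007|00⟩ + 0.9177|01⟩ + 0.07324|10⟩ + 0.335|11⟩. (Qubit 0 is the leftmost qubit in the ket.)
0.2007|00⟩ + 0.9177|01⟩ + 0.07324|10⟩ + 0.335i|11⟩

C-S leaves the control-|0⟩ kets |00⟩, |01⟩ unchanged and applies S to qubit 1 on the control-|1⟩ pair (|10⟩, |11⟩).
S = [[1, 0], [0, i]].
With a = amp(|10⟩) = 0.07324 and b = amp(|11⟩) = 0.335:
new amp(|10⟩) = (1)·a = 0.07324
new amp(|11⟩) = (i)·b = 0.335i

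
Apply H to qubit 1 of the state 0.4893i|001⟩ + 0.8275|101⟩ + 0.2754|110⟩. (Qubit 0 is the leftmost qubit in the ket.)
0.346i|001⟩ + 0.346i|011⟩ + 0.1947|100⟩ + 0.5851|101⟩ - 0.1947|110⟩ + 0.5851|111⟩

H on qubit 1 mixes each pair of kets that differ only in qubit 1: amplitudes (a, b) of (|…0…⟩, |…1…⟩) become ((a + b)/√2, (a − b)/√2). Kets absent from the input have amplitude 0.
(|001⟩, |011⟩): (a, b) = (0.4893i, 0) → (0.346i, 0.346i)
(|100⟩, |110⟩): (a, b) = (0, 0.2754) → (0.1947, -0.1947)
(|101⟩, |111⟩): (a, b) = (0.8275, 0) → (0.5851, 0.5851)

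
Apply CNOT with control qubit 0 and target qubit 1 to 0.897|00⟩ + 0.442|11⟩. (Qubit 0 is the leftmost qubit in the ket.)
0.897|00⟩ + 0.442|10⟩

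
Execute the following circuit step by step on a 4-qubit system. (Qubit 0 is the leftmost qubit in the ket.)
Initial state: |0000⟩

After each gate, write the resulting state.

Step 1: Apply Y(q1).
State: i|0100⟩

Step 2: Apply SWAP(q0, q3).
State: i|0100⟩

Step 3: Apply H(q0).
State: (1/√2)i|0100⟩ + (1/√2)i|1100⟩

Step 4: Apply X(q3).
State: (1/√2)i|0101⟩ + (1/√2)i|1101⟩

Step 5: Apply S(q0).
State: (1/√2)i|0101⟩ - 1/√2|1101⟩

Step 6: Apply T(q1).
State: (-1/2 + (1/2)i)|0101⟩ + (-1/2 - (1/2)i)|1101⟩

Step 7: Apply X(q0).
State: (-1/2 - (1/2)i)|0101⟩ + (-1/2 + (1/2)i)|1101⟩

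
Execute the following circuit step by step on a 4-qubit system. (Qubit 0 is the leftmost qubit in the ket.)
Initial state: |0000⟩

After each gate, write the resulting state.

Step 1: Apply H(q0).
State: 1/√2|0000⟩ + 1/√2|1000⟩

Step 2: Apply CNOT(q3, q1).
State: 1/√2|0000⟩ + 1/√2|1000⟩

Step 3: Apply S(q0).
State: 1/√2|0000⟩ + (1/√2)i|1000⟩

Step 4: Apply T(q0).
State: 1/√2|0000⟩ + (-1/2 + (1/2)i)|1000⟩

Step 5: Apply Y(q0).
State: (1/2 + (1/2)i)|0000⟩ + (1/√2)i|1000⟩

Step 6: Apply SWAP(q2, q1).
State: (1/2 + (1/2)i)|0000⟩ + (1/√2)i|1000⟩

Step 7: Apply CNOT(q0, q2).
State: (1/2 + (1/2)i)|0000⟩ + (1/√2)i|1010⟩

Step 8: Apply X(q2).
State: (1/2 + (1/2)i)|0010⟩ + (1/√2)i|1000⟩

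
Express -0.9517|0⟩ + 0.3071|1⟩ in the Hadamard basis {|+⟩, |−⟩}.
-0.4558|+⟩ - 0.8901|−⟩

With |ψ⟩ = α|0⟩ + β|1⟩, the Hadamard-basis coefficients are ⟨+|ψ⟩ = (α + β)/√2 and ⟨−|ψ⟩ = (α − β)/√2.
Here α = -0.9517, β = 0.3071: (α + β)/√2 = -0.4558, (α − β)/√2 = -0.8901.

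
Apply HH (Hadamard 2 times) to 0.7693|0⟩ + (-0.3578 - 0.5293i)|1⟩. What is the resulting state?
0.7693|0⟩ + (-0.3578 - 0.5293i)|1⟩

H² = I, so an even number of Hadamards cancels: H^2 = I and the state is unchanged.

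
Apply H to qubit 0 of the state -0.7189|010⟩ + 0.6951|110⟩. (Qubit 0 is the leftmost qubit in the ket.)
-0.01683|010⟩ - 0.9998|110⟩

H on qubit 0 mixes each pair of kets that differ only in qubit 0: amplitudes (a, b) of (|…0…⟩, |…1…⟩) become ((a + b)/√2, (a − b)/√2). Kets absent from the input have amplitude 0.
(|010⟩, |110⟩): (a, b) = (-0.7189, 0.6951) → (-0.01683, -0.9998)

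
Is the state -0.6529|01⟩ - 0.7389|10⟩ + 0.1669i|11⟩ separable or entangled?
Entangled

Writing the state as a|00⟩ + b|01⟩ + c|10⟩ + d|11⟩, it is a product state iff ad − bc = 0.
Here (a, b, c, d) = (0, -0.6529, -0.7389, 0.1669i): ad − bc = (0)(0.1669i) − (-0.6529)(-0.7389) = -0.4824 ≠ 0, so the state is entangled.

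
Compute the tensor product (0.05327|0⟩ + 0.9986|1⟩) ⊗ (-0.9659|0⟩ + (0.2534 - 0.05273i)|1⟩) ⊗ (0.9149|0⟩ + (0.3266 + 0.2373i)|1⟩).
-0.04707|000⟩ + (-0.0168 - 0.01221i)|001⟩ + (0.01235 - 0.00257i)|010⟩ + (0.005075 + 0.002286i)|011⟩ - 0.8825|100⟩ + (-0.315 - 0.2289i)|101⟩ + (0.2315 - 0.04818i)|110⟩ + (0.09514 + 0.04285i)|111⟩

amp(|b₁b₂…⟩) = product of the factor amplitudes for bits b₁, b₂, …; only kets whose every factor amplitude is nonzero survive.
|000⟩: (0.05327)(-0.9659)(0.9149) = -0.04707
|001⟩: (0.05327)(-0.9659)(0.3266 + 0.2373i) = (-0.0168 - 0.01221i)
|010⟩: (0.05327)(0.2534 - 0.05273i)(0.9149) = (0.01235 - 0.00257i)
|011⟩: (0.05327)(0.2534 - 0.05273i)(0.3266 + 0.2373i) = (0.005075 + 0.002286i)
|100⟩: (0.9986)(-0.9659)(0.9149) = -0.8825
|101⟩: (0.9986)(-0.9659)(0.3266 + 0.2373i) = (-0.315 - 0.2289i)
|110⟩: (0.9986)(0.2534 - 0.05273i)(0.9149) = (0.2315 - 0.04818i)
|111⟩: (0.9986)(0.2534 - 0.05273i)(0.3266 + 0.2373i) = (0.09514 + 0.04285i)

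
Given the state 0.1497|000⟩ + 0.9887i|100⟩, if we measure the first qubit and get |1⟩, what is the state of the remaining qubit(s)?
i|00⟩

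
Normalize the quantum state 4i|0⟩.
i|0⟩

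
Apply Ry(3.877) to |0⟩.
-0.3595|0⟩ + 0.9332|1⟩

Ry(3.877) = [[cos(θ/2), −sin(θ/2)], [sin(θ/2), cos(θ/2)]]; θ = 3.877, cos(θ/2) ≈ -0.359474, sin(θ/2) ≈ 0.933155.
With a = amp(|0⟩) = 1 and b = amp(|1⟩) = 0:
new amp(|0⟩) = (-0.359474)·a + (-0.933155)·b = -0.3595
new amp(|1⟩) = (0.933155)·a + (-0.359474)·b = 0.9332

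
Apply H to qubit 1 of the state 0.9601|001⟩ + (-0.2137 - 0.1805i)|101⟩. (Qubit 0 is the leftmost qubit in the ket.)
0.6789|001⟩ + 0.6789|011⟩ + (-0.1511 - 0.1276i)|101⟩ + (-0.1511 - 0.1276i)|111⟩

H on qubit 1 mixes each pair of kets that differ only in qubit 1: amplitudes (a, b) of (|…0…⟩, |…1…⟩) become ((a + b)/√2, (a − b)/√2). Kets absent from the input have amplitude 0.
(|001⟩, |011⟩): (a, b) = (0.9601, 0) → (0.6789, 0.6789)
(|101⟩, |111⟩): (a, b) = ((-0.2137 - 0.1805i), 0) → ((-0.1511 - 0.1276i), (-0.1511 - 0.1276i))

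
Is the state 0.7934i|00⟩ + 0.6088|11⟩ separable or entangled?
Entangled

Writing the state as a|00⟩ + b|01⟩ + c|10⟩ + d|11⟩, it is a product state iff ad − bc = 0.
Here (a, b, c, d) = (0.7934i, 0, 0, 0.6088): ad − bc = (0.7934i)(0.6088) − (0)(0) = 0.483i ≠ 0, so the state is entangled.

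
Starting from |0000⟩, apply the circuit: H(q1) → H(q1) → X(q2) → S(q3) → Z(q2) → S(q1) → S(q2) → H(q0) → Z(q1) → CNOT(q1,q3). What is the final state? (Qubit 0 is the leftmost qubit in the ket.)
-(1/√2)i|0010⟩ - (1/√2)i|1010⟩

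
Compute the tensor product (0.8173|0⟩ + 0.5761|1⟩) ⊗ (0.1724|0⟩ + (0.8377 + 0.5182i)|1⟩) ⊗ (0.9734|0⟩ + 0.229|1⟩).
0.1372|000⟩ + 0.03227|001⟩ + (0.6664 + 0.4123i)|010⟩ + (0.1568 + 0.09699i)|011⟩ + 0.09668|100⟩ + 0.02274|101⟩ + (0.4698 + 0.2906i)|110⟩ + (0.1105 + 0.06836i)|111⟩

amp(|b₁b₂…⟩) = product of the factor amplitudes for bits b₁, b₂, …; only kets whose every factor amplitude is nonzero survive.
|000⟩: (0.8173)(0.1724)(0.9734) = 0.1372
|001⟩: (0.8173)(0.1724)(0.229) = 0.03227
|010⟩: (0.8173)(0.8377 + 0.5182i)(0.9734) = (0.6664 + 0.4123i)
|011⟩: (0.8173)(0.8377 + 0.5182i)(0.229) = (0.1568 + 0.09699i)
|100⟩: (0.5761)(0.1724)(0.9734) = 0.09668
|101⟩: (0.5761)(0.1724)(0.229) = 0.02274
|110⟩: (0.5761)(0.8377 + 0.5182i)(0.9734) = (0.4698 + 0.2906i)
|111⟩: (0.5761)(0.8377 + 0.5182i)(0.229) = (0.1105 + 0.06836i)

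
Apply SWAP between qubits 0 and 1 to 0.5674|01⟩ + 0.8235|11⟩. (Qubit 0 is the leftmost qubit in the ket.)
0.5674|10⟩ + 0.8235|11⟩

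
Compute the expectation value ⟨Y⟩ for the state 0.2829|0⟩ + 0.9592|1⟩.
0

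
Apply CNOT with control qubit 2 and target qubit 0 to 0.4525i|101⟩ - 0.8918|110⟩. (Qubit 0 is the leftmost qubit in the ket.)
0.4525i|001⟩ - 0.8918|110⟩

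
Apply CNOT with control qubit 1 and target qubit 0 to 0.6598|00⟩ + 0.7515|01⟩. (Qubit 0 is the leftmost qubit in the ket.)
0.6598|00⟩ + 0.7515|11⟩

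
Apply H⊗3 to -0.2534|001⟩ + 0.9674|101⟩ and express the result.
0.2524|000⟩ - 0.2524|001⟩ + 0.2524|010⟩ - 0.2524|011⟩ - 0.4316|100⟩ + 0.4316|101⟩ - 0.4316|110⟩ + 0.4316|111⟩

H⊗3 gives amp(|y⟩) = (1/2√2) Σ_x (−1)^(x·y) amp(|x⟩), where x·y is the number of positions in which both x and y have a 1.
|000⟩: (-0.2534 + 0.9674)/(2√2) = 0.2524
|001⟩: (0.2534 - 0.9674)/(2√2) = -0.2524
|010⟩: (-0.2534 + 0.9674)/(2√2) = 0.2524
|011⟩: (0.2534 - 0.9674)/(2√2) = -0.2524
|100⟩: (-0.2534 - 0.9674)/(2√2) = -0.4316
|101⟩: (0.2534 + 0.9674)/(2√2) = 0.4316
|110⟩: (-0.2534 - 0.9674)/(2√2) = -0.4316
|111⟩: (0.2534 + 0.9674)/(2√2) = 0.4316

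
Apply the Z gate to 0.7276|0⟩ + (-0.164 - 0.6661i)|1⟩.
0.7276|0⟩ + (0.164 + 0.6661i)|1⟩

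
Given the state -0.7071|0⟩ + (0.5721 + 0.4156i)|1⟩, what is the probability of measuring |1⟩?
0.5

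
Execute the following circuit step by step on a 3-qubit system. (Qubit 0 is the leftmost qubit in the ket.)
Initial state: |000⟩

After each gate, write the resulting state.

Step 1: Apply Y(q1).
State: i|010⟩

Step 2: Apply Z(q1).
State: -i|010⟩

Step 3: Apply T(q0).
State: -i|010⟩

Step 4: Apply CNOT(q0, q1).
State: -i|010⟩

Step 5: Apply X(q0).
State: -i|110⟩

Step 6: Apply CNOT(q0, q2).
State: -i|111⟩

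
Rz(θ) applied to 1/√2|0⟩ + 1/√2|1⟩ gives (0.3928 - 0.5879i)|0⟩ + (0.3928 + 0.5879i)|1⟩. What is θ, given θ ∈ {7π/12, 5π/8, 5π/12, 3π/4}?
5π/8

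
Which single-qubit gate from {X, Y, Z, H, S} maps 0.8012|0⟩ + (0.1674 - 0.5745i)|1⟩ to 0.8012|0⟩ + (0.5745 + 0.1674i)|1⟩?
S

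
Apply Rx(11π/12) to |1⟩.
-0.9914i|0⟩ + 0.1305|1⟩

Rx(11π/12) = [[cos(θ/2), −i·sin(θ/2)], [−i·sin(θ/2), cos(θ/2)]]; θ = 11π/12, cos(θ/2) ≈ 0.130526, sin(θ/2) ≈ 0.991445.
With a = amp(|0⟩) = 0 and b = amp(|1⟩) = 1:
new amp(|0⟩) = (0.130526)·a + (-0.991445i)·b = -0.9914i
new amp(|1⟩) = (-0.991445i)·a + (0.130526)·b = 0.1305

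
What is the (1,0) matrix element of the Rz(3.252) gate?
0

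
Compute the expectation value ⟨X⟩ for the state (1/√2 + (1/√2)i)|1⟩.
0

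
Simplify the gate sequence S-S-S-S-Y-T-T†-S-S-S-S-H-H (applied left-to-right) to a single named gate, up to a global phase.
Y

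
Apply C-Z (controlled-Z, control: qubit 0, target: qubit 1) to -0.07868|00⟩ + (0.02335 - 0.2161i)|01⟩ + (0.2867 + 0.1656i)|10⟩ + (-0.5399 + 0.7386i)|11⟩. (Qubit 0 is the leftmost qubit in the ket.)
-0.07868|00⟩ + (0.02335 - 0.2161i)|01⟩ + (0.2867 + 0.1656i)|10⟩ + (0.5399 - 0.7386i)|11⟩

C-Z leaves the control-|0⟩ kets |00⟩, |01⟩ unchanged and applies Z to qubit 1 on the control-|1⟩ pair (|10⟩, |11⟩).
Z = [[1, 0], [0, -1]].
With a = amp(|10⟩) = (0.2867 + 0.1656i) and b = amp(|11⟩) = (-0.5399 + 0.7386i):
new amp(|10⟩) = (1)·a = (0.2867 + 0.1656i)
new amp(|11⟩) = (-1)·b = (0.5399 - 0.7386i)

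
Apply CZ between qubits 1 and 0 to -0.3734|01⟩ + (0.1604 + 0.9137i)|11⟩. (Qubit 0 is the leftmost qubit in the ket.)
-0.3734|01⟩ + (-0.1604 - 0.9137i)|11⟩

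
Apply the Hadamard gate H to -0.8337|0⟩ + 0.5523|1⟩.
-0.199|0⟩ - 0.98|1⟩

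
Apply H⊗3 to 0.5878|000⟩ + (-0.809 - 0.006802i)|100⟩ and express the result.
(-0.07821 - 0.002405i)|000⟩ + (-0.07821 - 0.002405i)|001⟩ + (-0.07821 - 0.002405i)|010⟩ + (-0.07821 - 0.002405i)|011⟩ + (0.4938 + 0.002405i)|100⟩ + (0.4938 + 0.002405i)|101⟩ + (0.4938 + 0.002405i)|110⟩ + (0.4938 + 0.002405i)|111⟩

H⊗3 gives amp(|y⟩) = (1/2√2) Σ_x (−1)^(x·y) amp(|x⟩), where x·y is the number of positions in which both x and y have a 1.
|000⟩: (0.5878 + (-0.809 - 0.006802i))/(2√2) = (-0.07821 - 0.002405i)
|001⟩: (0.5878 + (-0.809 - 0.006802i))/(2√2) = (-0.07821 - 0.002405i)
|010⟩: (0.5878 + (-0.809 - 0.006802i))/(2√2) = (-0.07821 - 0.002405i)
|011⟩: (0.5878 + (-0.809 - 0.006802i))/(2√2) = (-0.07821 - 0.002405i)
|100⟩: (0.5878 - (-0.809 - 0.006802i))/(2√2) = (0.4938 + 0.002405i)
|101⟩: (0.5878 - (-0.809 - 0.006802i))/(2√2) = (0.4938 + 0.002405i)
|110⟩: (0.5878 - (-0.809 - 0.006802i))/(2√2) = (0.4938 + 0.002405i)
|111⟩: (0.5878 - (-0.809 - 0.006802i))/(2√2) = (0.4938 + 0.002405i)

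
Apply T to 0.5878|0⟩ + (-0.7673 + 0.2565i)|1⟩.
0.5878|0⟩ + (-0.7239 - 0.3612i)|1⟩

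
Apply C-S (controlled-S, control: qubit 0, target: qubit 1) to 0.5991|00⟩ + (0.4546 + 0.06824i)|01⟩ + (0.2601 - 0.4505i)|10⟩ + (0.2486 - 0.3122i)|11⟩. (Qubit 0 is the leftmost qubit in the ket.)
0.5991|00⟩ + (0.4546 + 0.06824i)|01⟩ + (0.2601 - 0.4505i)|10⟩ + (0.3122 + 0.2486i)|11⟩

C-S leaves the control-|0⟩ kets |00⟩, |01⟩ unchanged and applies S to qubit 1 on the control-|1⟩ pair (|10⟩, |11⟩).
S = [[1, 0], [0, i]].
With a = amp(|10⟩) = (0.2601 - 0.4505i) and b = amp(|11⟩) = (0.2486 - 0.3122i):
new amp(|10⟩) = (1)·a = (0.2601 - 0.4505i)
new amp(|11⟩) = (i)·b = (0.3122 + 0.2486i)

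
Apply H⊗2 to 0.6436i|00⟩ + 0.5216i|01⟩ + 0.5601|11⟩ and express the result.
(0.2801 + 0.5826i)|00⟩ + (-0.2801 + 0.061i)|01⟩ + (-0.2801 + 0.5826i)|10⟩ + (0.2801 + 0.061i)|11⟩

H⊗2 gives amp(|y⟩) = (1/2) Σ_x (−1)^(x·y) amp(|x⟩), where x·y is the number of positions in which both x and y have a 1.
|00⟩: (0.6436i + 0.5216i + 0.5601)/2 = (0.2801 + 0.5826i)
|01⟩: (0.6436i - 0.5216i - 0.5601)/2 = (-0.2801 + 0.061i)
|10⟩: (0.6436i + 0.5216i - 0.5601)/2 = (-0.2801 + 0.5826i)
|11⟩: (0.6436i - 0.5216i + 0.5601)/2 = (0.2801 + 0.061i)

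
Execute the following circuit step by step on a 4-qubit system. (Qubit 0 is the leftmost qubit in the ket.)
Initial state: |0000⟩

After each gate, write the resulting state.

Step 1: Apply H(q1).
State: 1/√2|0000⟩ + 1/√2|0100⟩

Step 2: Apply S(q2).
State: 1/√2|0000⟩ + 1/√2|0100⟩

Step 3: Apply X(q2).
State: 1/√2|0010⟩ + 1/√2|0110⟩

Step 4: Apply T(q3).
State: 1/√2|0010⟩ + 1/√2|0110⟩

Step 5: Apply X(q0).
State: 1/√2|1010⟩ + 1/√2|1110⟩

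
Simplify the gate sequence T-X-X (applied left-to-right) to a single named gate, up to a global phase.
T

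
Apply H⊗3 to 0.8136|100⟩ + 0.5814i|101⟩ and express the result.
(0.2877 + 0.2056i)|000⟩ + (0.2877 - 0.2056i)|001⟩ + (0.2877 + 0.2056i)|010⟩ + (0.2877 - 0.2056i)|011⟩ + (-0.2877 - 0.2056i)|100⟩ + (-0.2877 + 0.2056i)|101⟩ + (-0.2877 - 0.2056i)|110⟩ + (-0.2877 + 0.2056i)|111⟩

H⊗3 gives amp(|y⟩) = (1/2√2) Σ_x (−1)^(x·y) amp(|x⟩), where x·y is the number of positions in which both x and y have a 1.
|000⟩: (0.8136 + 0.5814i)/(2√2) = (0.2877 + 0.2056i)
|001⟩: (0.8136 - 0.5814i)/(2√2) = (0.2877 - 0.2056i)
|010⟩: (0.8136 + 0.5814i)/(2√2) = (0.2877 + 0.2056i)
|011⟩: (0.8136 - 0.5814i)/(2√2) = (0.2877 - 0.2056i)
|100⟩: (-0.8136 - 0.5814i)/(2√2) = (-0.2877 - 0.2056i)
|101⟩: (-0.8136 + 0.5814i)/(2√2) = (-0.2877 + 0.2056i)
|110⟩: (-0.8136 - 0.5814i)/(2√2) = (-0.2877 - 0.2056i)
|111⟩: (-0.8136 + 0.5814i)/(2√2) = (-0.2877 + 0.2056i)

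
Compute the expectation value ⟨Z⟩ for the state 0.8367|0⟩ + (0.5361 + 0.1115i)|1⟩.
0.4002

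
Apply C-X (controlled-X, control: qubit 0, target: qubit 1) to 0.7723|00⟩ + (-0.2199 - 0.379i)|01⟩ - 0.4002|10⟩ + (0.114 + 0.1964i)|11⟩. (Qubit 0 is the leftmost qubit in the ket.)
0.7723|00⟩ + (-0.2199 - 0.379i)|01⟩ + (0.114 + 0.1964i)|10⟩ - 0.4002|11⟩

C-X leaves the control-|0⟩ kets |00⟩, |01⟩ unchanged and applies X to qubit 1 on the control-|1⟩ pair (|10⟩, |11⟩).
X = [[0, 1], [1, 0]].
With a = amp(|10⟩) = -0.4002 and b = amp(|11⟩) = (0.114 + 0.1964i):
new amp(|10⟩) = (1)·b = (0.114 + 0.1964i)
new amp(|11⟩) = (1)·a = -0.4002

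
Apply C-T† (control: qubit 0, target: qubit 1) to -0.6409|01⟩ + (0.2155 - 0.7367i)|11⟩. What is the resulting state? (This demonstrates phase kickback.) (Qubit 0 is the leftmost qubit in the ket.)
-0.6409|01⟩ + (-0.3685 - 0.6733i)|11⟩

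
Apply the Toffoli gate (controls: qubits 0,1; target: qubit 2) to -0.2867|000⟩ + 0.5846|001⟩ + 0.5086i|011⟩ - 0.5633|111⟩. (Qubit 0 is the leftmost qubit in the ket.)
-0.2867|000⟩ + 0.5846|001⟩ + 0.5086i|011⟩ - 0.5633|110⟩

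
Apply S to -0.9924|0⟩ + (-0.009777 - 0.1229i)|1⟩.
-0.9924|0⟩ + (0.1229 - 0.009777i)|1⟩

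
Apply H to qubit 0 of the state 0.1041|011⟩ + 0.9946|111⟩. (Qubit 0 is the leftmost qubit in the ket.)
0.7769|011⟩ - 0.6297|111⟩

H on qubit 0 mixes each pair of kets that differ only in qubit 0: amplitudes (a, b) of (|…0…⟩, |…1…⟩) become ((a + b)/√2, (a − b)/√2). Kets absent from the input have amplitude 0.
(|011⟩, |111⟩): (a, b) = (0.1041, 0.9946) → (0.7769, -0.6297)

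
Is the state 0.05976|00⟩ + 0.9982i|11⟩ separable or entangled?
Entangled

Writing the state as a|00⟩ + b|01⟩ + c|10⟩ + d|11⟩, it is a product state iff ad − bc = 0.
Here (a, b, c, d) = (0.05976, 0, 0, 0.9982i): ad − bc = (0.05976)(0.9982i) − (0)(0) = 0.05965i ≠ 0, so the state is entangled.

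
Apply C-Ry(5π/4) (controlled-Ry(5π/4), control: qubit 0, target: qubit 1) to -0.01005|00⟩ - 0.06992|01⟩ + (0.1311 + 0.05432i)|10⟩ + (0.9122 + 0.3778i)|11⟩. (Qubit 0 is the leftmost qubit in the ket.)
-0.01005|00⟩ - 0.06992|01⟩ + (-0.8929 - 0.3698i)|10⟩ + (-0.228 - 0.09439i)|11⟩

C-Ry(5π/4) leaves the control-|0⟩ kets |00⟩, |01⟩ unchanged and applies Ry(5π/4) to qubit 1 on the control-|1⟩ pair (|10⟩, |11⟩).
Ry(5π/4) = [[cos(θ/2), −sin(θ/2)], [sin(θ/2), cos(θ/2)]]; θ = 5π/4, cos(θ/2) ≈ -0.382683, sin(θ/2) ≈ 0.92388.
With a = amp(|10⟩) = (0.1311 + 0.05432i) and b = amp(|11⟩) = (0.9122 + 0.3778i):
new amp(|10⟩) = (-0.382683)·a + (-0.92388)·b = (-0.8929 - 0.3698i)
new amp(|11⟩) = (0.92388)·a + (-0.382683)·b = (-0.228 - 0.09439i)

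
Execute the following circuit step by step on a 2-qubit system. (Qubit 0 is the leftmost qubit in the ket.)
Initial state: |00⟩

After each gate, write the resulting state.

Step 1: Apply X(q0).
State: |10⟩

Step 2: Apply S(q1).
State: |10⟩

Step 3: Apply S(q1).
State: |10⟩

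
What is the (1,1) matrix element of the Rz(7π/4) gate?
(-0.9239 + 0.3827i)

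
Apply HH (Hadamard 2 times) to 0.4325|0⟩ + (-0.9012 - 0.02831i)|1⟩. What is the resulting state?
0.4325|0⟩ + (-0.9012 - 0.02831i)|1⟩

H² = I, so an even number of Hadamards cancels: H^2 = I and the state is unchanged.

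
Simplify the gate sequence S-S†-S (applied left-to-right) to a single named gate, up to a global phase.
S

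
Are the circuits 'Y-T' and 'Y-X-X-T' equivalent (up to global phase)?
Yes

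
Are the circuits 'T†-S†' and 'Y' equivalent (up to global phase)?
No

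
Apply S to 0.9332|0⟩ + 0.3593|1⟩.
0.9332|0⟩ + 0.3593i|1⟩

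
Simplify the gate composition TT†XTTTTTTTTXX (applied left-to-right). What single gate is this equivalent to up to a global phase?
X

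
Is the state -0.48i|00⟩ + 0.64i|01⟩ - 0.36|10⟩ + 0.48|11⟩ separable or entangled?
Separable

Writing the state as a|00⟩ + b|01⟩ + c|10⟩ + d|11⟩, it is a product state iff ad − bc = 0.
Here (a, b, c, d) = (-0.48i, 0.64i, -0.36, 0.48): ad − bc = (-0.48i)(0.48) − (0.64i)(-0.36) = 0, so the state is separable.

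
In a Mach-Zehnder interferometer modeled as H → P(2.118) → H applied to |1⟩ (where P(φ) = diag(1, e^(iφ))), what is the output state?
(0.7602 - 0.427i)|0⟩ + (0.2398 + 0.427i)|1⟩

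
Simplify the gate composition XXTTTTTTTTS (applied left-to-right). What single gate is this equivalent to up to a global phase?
S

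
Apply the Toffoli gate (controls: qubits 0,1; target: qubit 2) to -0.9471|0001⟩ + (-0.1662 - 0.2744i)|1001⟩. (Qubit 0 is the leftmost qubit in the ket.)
-0.9471|0001⟩ + (-0.1662 - 0.2744i)|1001⟩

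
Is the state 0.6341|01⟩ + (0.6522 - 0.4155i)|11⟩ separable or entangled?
Separable

Writing the state as a|00⟩ + b|01⟩ + c|10⟩ + d|11⟩, it is a product state iff ad − bc = 0.
Here (a, b, c, d) = (0, 0.6341, 0, (0.6522 - 0.4155i)): ad − bc = (0)(0.6522 - 0.4155i) − (0.6341)(0) = 0, so the state is separable.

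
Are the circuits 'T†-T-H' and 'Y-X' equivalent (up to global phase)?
No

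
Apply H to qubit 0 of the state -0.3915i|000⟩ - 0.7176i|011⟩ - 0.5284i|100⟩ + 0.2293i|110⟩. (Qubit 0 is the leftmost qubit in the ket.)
-0.6505i|000⟩ + 0.1621i|010⟩ - 0.5074i|011⟩ + 0.0968i|100⟩ - 0.1621i|110⟩ - 0.5074i|111⟩

H on qubit 0 mixes each pair of kets that differ only in qubit 0: amplitudes (a, b) of (|…0…⟩, |…1…⟩) become ((a + b)/√2, (a − b)/√2). Kets absent from the input have amplitude 0.
(|000⟩, |100⟩): (a, b) = (-0.3915i, -0.5284i) → (-0.6505i, 0.0968i)
(|010⟩, |110⟩): (a, b) = (0, 0.2293i) → (0.1621i, -0.1621i)
(|011⟩, |111⟩): (a, b) = (-0.7176i, 0) → (-0.5074i, -0.5074i)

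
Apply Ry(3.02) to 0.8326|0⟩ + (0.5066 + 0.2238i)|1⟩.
(-0.4551 - 0.2234i)|0⟩ + (0.8618 + 0.0136i)|1⟩

Ry(3.02) = [[cos(θ/2), −sin(θ/2)], [sin(θ/2), cos(θ/2)]]; θ = 3.02, cos(θ/2) ≈ 0.0607589, sin(θ/2) ≈ 0.998152.
With a = amp(|0⟩) = 0.8326 and b = amp(|1⟩) = (0.5066 + 0.2238i):
new amp(|0⟩) = (0.0607589)·a + (-0.998152)·b = (-0.4551 - 0.2234i)
new amp(|1⟩) = (0.998152)·a + (0.0607589)·b = (0.8618 + 0.0136i)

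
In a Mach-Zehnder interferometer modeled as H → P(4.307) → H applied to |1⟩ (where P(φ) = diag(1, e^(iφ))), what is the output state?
(0.6972 + 0.4595i)|0⟩ + (0.3028 - 0.4595i)|1⟩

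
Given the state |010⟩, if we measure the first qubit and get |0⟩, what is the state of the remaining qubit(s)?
|10⟩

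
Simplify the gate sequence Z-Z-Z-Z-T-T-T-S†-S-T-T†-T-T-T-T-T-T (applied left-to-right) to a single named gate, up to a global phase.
T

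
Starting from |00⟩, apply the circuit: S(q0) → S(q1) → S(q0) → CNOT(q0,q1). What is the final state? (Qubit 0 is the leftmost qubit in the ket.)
|00⟩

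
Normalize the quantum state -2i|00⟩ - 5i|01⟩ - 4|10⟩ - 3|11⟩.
-0.2722i|00⟩ - 0.6804i|01⟩ - 0.5443|10⟩ - 1/√6|11⟩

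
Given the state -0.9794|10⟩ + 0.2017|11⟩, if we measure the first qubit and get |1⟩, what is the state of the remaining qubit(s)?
-0.9794|0⟩ + 0.2017|1⟩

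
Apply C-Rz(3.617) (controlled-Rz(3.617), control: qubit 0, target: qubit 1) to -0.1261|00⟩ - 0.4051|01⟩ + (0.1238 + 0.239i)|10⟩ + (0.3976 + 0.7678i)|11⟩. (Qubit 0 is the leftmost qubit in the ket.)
-0.1261|00⟩ - 0.4051|01⟩ + (0.2031 - 0.1766i)|10⟩ + (-0.8398 + 0.2056i)|11⟩

C-Rz(3.617) leaves the control-|0⟩ kets |00⟩, |01⟩ unchanged and applies Rz(3.617) to qubit 1 on the control-|1⟩ pair (|10⟩, |11⟩).
Rz(3.617) = [[e^(−iθ/2), 0], [0, e^(iθ/2)]] with e^(±iθ/2) = cos(θ/2) ± i·sin(θ/2); θ = 3.617, cos(θ/2) ≈ -0.235471, sin(θ/2) ≈ 0.971881.
With a = amp(|10⟩) = (0.1238 + 0.239i) and b = amp(|11⟩) = (0.3976 + 0.7678i):
new amp(|10⟩) = (-0.235471 - 0.971881i)·a = (0.2031 - 0.1766i)
new amp(|11⟩) = (-0.235471 + 0.971881i)·b = (-0.8398 + 0.2056i)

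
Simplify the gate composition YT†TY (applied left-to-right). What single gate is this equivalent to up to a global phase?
I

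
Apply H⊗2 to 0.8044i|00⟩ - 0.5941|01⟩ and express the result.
(-0.2971 + 0.4022i)|00⟩ + (0.2971 + 0.4022i)|01⟩ + (-0.2971 + 0.4022i)|10⟩ + (0.2971 + 0.4022i)|11⟩

H⊗2 gives amp(|y⟩) = (1/2) Σ_x (−1)^(x·y) amp(|x⟩), where x·y is the number of positions in which both x and y have a 1.
|00⟩: (0.8044i - 0.5941)/2 = (-0.2971 + 0.4022i)
|01⟩: (0.8044i + 0.5941)/2 = (0.2971 + 0.4022i)
|10⟩: (0.8044i - 0.5941)/2 = (-0.2971 + 0.4022i)
|11⟩: (0.8044i + 0.5941)/2 = (0.2971 + 0.4022i)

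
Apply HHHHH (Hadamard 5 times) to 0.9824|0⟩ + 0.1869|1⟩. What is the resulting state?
0.8268|0⟩ + 0.5625|1⟩

H² = I, so H^5 = H: a single Hadamard. With (a, b) = (0.9824, 0.1869), H gives ((a + b)/√2, (a − b)/√2) = (0.8268, 0.5625).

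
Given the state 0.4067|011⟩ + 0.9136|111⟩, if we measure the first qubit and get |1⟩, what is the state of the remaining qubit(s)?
|11⟩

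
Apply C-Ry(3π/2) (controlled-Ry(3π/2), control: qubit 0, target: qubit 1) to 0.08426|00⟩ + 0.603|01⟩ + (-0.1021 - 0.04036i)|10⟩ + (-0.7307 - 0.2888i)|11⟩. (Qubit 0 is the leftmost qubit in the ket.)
0.08426|00⟩ + 0.603|01⟩ + (0.5889 + 0.2328i)|10⟩ + (0.4445 + 0.1757i)|11⟩

C-Ry(3π/2) leaves the control-|0⟩ kets |00⟩, |01⟩ unchanged and applies Ry(3π/2) to qubit 1 on the control-|1⟩ pair (|10⟩, |11⟩).
Ry(3π/2) = [[cos(θ/2), −sin(θ/2)], [sin(θ/2), cos(θ/2)]]; θ = 3π/2, cos(θ/2) ≈ -0.707107, sin(θ/2) ≈ 0.707107.
With a = amp(|10⟩) = (-0.1021 - 0.04036i) and b = amp(|11⟩) = (-0.7307 - 0.2888i):
new amp(|10⟩) = (-0.707107)·a + (-0.707107)·b = (0.5889 + 0.2328i)
new amp(|11⟩) = (0.707107)·a + (-0.707107)·b = (0.4445 + 0.1757i)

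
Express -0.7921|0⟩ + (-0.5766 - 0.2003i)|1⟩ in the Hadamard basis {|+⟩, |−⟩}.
(-0.9678 - 0.1416i)|+⟩ + (-0.1524 + 0.1416i)|−⟩

With |ψ⟩ = α|0⟩ + β|1⟩, the Hadamard-basis coefficients are ⟨+|ψ⟩ = (α + β)/√2 and ⟨−|ψ⟩ = (α − β)/√2.
Here α = -0.7921, β = (-0.5766 - 0.2003i): (α + β)/√2 = (-0.9678 - 0.1416i), (α − β)/√2 = (-0.1524 + 0.1416i).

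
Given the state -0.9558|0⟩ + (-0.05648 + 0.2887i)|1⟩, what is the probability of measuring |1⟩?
0.08654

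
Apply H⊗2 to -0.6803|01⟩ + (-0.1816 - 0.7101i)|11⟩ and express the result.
(-0.431 - 0.3551i)|00⟩ + (0.431 + 0.3551i)|01⟩ + (-0.2494 + 0.3551i)|10⟩ + (0.2494 - 0.3551i)|11⟩

H⊗2 gives amp(|y⟩) = (1/2) Σ_x (−1)^(x·y) amp(|x⟩), where x·y is the number of positions in which both x and y have a 1.
|00⟩: (-0.6803 + (-0.1816 - 0.7101i))/2 = (-0.431 - 0.3551i)
|01⟩: (0.6803 - (-0.1816 - 0.7101i))/2 = (0.431 + 0.3551i)
|10⟩: (-0.6803 - (-0.1816 - 0.7101i))/2 = (-0.2494 + 0.3551i)
|11⟩: (0.6803 + (-0.1816 - 0.7101i))/2 = (0.2494 - 0.3551i)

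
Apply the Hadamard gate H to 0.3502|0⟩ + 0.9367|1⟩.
0.91|0⟩ - 0.4147|1⟩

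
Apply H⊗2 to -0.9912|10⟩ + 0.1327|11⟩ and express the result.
-0.4293|00⟩ - 0.562|01⟩ + 0.4293|10⟩ + 0.562|11⟩

H⊗2 gives amp(|y⟩) = (1/2) Σ_x (−1)^(x·y) amp(|x⟩), where x·y is the number of positions in which both x and y have a 1.
|00⟩: (-0.9912 + 0.1327)/2 = -0.4293
|01⟩: (-0.9912 - 0.1327)/2 = -0.562
|10⟩: (0.9912 - 0.1327)/2 = 0.4293
|11⟩: (0.9912 + 0.1327)/2 = 0.562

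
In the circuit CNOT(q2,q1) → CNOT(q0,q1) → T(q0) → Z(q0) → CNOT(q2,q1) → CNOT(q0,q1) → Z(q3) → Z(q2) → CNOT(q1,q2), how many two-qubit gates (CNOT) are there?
5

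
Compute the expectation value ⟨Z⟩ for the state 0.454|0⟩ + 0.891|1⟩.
-0.5878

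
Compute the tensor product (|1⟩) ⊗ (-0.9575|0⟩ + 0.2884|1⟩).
-0.9575|10⟩ + 0.2884|11⟩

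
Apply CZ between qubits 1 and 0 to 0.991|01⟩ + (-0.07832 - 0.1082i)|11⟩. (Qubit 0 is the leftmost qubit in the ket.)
0.991|01⟩ + (0.07832 + 0.1082i)|11⟩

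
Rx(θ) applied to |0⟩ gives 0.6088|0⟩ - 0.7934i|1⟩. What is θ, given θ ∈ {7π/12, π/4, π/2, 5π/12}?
7π/12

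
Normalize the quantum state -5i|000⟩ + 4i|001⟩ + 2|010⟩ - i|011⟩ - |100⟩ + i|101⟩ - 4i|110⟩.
-0.625i|000⟩ + (1/2)i|001⟩ + 0.25|010⟩ - 0.125i|011⟩ - 0.125|100⟩ + 0.125i|101⟩ - (1/2)i|110⟩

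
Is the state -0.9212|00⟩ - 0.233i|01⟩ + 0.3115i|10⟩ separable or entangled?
Entangled

Writing the state as a|00⟩ + b|01⟩ + c|10⟩ + d|11⟩, it is a product state iff ad − bc = 0.
Here (a, b, c, d) = (-0.9212, -0.233i, 0.3115i, 0): ad − bc = (-0.9212)(0) − (-0.233i)(0.3115i) = -0.07258 ≠ 0, so the state is entangled.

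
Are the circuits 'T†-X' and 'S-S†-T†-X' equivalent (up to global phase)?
Yes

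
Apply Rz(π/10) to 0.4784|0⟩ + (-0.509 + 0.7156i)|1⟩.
(0.4725 - 0.07484i)|0⟩ + (-0.6147 + 0.6272i)|1⟩

Rz(π/10) = [[e^(−iθ/2), 0], [0, e^(iθ/2)]] with e^(±iθ/2) = cos(θ/2) ± i·sin(θ/2); θ = π/10, cos(θ/2) ≈ 0.987688, sin(θ/2) ≈ 0.156434.
With a = amp(|0⟩) = 0.4784 and b = amp(|1⟩) = (-0.509 + 0.7156i):
new amp(|0⟩) = (0.987688 - 0.156434i)·a = (0.4725 - 0.07484i)
new amp(|1⟩) = (0.987688 + 0.156434i)·b = (-0.6147 + 0.6272i)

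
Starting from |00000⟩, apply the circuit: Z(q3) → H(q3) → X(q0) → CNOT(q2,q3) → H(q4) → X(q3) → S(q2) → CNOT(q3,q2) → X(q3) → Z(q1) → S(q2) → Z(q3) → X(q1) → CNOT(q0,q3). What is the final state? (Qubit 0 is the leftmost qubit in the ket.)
-1/2|11000⟩ - 1/2|11001⟩ + (1/2)i|11110⟩ + (1/2)i|11111⟩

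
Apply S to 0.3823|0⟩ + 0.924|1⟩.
0.3823|0⟩ + 0.924i|1⟩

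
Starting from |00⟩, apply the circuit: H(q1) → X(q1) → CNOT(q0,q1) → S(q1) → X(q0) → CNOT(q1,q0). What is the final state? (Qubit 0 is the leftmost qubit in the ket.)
(1/√2)i|01⟩ + 1/√2|10⟩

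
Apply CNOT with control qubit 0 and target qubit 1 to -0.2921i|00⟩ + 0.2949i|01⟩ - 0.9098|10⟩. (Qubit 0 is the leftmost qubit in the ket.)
-0.2921i|00⟩ + 0.2949i|01⟩ - 0.9098|11⟩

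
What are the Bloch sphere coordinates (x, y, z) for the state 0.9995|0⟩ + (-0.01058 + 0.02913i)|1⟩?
(-0.02115, 0.05823, 0.998)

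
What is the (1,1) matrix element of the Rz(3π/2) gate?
(-1/√2 + (1/√2)i)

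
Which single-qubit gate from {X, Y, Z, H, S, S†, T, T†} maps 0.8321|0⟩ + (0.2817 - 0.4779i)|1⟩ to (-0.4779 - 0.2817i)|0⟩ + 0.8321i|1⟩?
Y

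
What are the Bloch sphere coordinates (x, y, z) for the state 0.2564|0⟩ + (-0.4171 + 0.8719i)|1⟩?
(-0.2139, 0.4471, -0.8684)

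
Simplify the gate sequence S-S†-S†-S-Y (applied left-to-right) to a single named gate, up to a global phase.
Y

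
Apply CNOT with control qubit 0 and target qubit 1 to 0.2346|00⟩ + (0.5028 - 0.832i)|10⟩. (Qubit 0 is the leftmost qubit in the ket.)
0.2346|00⟩ + (0.5028 - 0.832i)|11⟩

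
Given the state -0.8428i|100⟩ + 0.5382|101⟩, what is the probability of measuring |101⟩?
0.2897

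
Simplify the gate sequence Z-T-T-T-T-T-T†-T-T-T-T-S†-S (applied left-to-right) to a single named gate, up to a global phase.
Z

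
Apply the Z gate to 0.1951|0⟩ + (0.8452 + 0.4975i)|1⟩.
0.1951|0⟩ + (-0.8452 - 0.4975i)|1⟩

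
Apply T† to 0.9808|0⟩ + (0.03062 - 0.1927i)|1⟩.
0.9808|0⟩ + (-0.1146 - 0.1579i)|1⟩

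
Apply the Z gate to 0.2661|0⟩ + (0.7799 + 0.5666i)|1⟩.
0.2661|0⟩ + (-0.7799 - 0.5666i)|1⟩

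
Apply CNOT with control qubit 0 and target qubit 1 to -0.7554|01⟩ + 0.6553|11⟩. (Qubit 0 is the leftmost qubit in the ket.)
-0.7554|01⟩ + 0.6553|10⟩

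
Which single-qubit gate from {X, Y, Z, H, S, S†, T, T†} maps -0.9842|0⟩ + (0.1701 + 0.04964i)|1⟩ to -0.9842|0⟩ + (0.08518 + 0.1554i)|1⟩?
T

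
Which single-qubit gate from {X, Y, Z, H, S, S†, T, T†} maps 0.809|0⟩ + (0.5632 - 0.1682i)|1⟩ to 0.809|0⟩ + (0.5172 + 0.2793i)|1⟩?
T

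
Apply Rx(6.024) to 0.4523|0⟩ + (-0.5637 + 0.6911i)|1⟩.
(-0.3592 + 0.07285i)|0⟩ + (0.559 - 0.7438i)|1⟩

Rx(6.024) = [[cos(θ/2), −i·sin(θ/2)], [−i·sin(θ/2), cos(θ/2)]]; θ = 6.024, cos(θ/2) ≈ -0.991615, sin(θ/2) ≈ 0.12923.
With a = amp(|0⟩) = 0.4523 and b = amp(|1⟩) = (-0.5637 + 0.6911i):
new amp(|0⟩) = (-0.991615)·a + (-0.12923i)·b = (-0.3592 + 0.07285i)
new amp(|1⟩) = (-0.12923i)·a + (-0.991615)·b = (0.559 - 0.7438i)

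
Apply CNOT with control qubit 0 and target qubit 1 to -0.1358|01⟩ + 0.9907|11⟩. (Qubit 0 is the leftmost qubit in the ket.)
-0.1358|01⟩ + 0.9907|10⟩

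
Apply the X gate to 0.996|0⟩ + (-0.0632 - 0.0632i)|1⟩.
(-0.0632 - 0.0632i)|0⟩ + 0.996|1⟩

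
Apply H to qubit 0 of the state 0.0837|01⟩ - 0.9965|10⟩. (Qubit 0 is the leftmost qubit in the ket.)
-0.7046|00⟩ + 0.05918|01⟩ + 0.7046|10⟩ + 0.05918|11⟩

H on qubit 0 mixes each pair of kets that differ only in qubit 0: amplitudes (a, b) of (|…0…⟩, |…1…⟩) become ((a + b)/√2, (a − b)/√2). Kets absent from the input have amplitude 0.
(|00⟩, |10⟩): (a, b) = (0, -0.9965) → (-0.7046, 0.7046)
(|01⟩, |11⟩): (a, b) = (0.0837, 0) → (0.05918, 0.05918)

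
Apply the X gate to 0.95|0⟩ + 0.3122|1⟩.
0.3122|0⟩ + 0.95|1⟩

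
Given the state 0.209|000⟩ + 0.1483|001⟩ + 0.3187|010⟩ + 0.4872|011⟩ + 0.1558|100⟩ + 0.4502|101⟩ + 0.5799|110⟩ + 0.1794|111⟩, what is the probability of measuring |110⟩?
0.3363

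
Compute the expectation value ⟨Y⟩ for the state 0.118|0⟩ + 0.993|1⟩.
0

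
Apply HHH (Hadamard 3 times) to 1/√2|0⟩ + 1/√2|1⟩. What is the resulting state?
|0⟩

H² = I, so H^3 = H: a single Hadamard. With (a, b) = (1/√2, 1/√2), H gives ((a + b)/√2, (a − b)/√2) = (1, 0).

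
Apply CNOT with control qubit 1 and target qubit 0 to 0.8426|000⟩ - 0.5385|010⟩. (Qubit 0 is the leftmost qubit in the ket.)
0.8426|000⟩ - 0.5385|110⟩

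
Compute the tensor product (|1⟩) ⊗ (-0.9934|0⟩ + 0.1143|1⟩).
-0.9934|10⟩ + 0.1143|11⟩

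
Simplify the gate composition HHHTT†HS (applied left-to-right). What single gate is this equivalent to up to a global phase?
S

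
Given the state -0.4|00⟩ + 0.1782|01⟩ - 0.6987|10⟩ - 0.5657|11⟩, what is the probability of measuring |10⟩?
0.4882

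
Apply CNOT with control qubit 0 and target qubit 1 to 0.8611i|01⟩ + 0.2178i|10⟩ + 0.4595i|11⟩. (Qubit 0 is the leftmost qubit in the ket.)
0.8611i|01⟩ + 0.4595i|10⟩ + 0.2178i|11⟩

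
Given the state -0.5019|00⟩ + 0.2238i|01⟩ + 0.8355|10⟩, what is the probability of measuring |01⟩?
0.05009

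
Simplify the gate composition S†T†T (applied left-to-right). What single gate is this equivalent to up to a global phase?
S†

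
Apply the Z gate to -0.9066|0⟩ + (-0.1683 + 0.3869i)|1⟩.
-0.9066|0⟩ + (0.1683 - 0.3869i)|1⟩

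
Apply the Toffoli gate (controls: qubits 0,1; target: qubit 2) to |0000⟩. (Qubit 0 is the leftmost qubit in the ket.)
|0000⟩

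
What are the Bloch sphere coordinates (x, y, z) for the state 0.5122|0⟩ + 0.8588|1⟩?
(0.8798, 0, -0.4752)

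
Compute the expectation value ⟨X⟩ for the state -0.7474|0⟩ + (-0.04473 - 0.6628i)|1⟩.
0.06686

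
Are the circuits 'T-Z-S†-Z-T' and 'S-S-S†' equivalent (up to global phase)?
No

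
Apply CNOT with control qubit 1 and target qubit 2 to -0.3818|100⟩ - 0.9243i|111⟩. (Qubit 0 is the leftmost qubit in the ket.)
-0.3818|100⟩ - 0.9243i|110⟩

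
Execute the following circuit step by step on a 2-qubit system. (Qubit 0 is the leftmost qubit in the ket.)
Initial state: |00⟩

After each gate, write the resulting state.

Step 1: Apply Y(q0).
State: i|10⟩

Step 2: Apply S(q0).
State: -|10⟩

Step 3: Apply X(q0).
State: -|00⟩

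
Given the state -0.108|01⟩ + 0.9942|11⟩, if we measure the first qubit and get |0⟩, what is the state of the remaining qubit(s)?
-|1⟩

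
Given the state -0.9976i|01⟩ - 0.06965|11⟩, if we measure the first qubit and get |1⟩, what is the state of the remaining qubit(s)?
-|1⟩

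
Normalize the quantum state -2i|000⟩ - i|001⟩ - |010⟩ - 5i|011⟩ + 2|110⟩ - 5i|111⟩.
-0.2582i|000⟩ - 0.1291i|001⟩ - 0.1291|010⟩ - 0.6455i|011⟩ + 0.2582|110⟩ - 0.6455i|111⟩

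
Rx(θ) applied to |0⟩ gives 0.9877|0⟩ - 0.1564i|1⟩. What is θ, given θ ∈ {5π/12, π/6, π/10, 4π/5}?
π/10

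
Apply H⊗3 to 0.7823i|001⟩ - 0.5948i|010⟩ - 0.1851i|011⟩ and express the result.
0.0008485i|000⟩ - 0.4214i|001⟩ + 0.5523i|010⟩ - 0.1317i|011⟩ + 0.0008485i|100⟩ - 0.4214i|101⟩ + 0.5523i|110⟩ - 0.1317i|111⟩

H⊗3 gives amp(|y⟩) = (1/2√2) Σ_x (−1)^(x·y) amp(|x⟩), where x·y is the number of positions in which both x and y have a 1.
|000⟩: (0.7823i - 0.5948i - 0.1851i)/(2√2) = 0.0008485i
|001⟩: (-0.7823i - 0.5948i + 0.1851i)/(2√2) = -0.4214i
|010⟩: (0.7823i + 0.5948i + 0.1851i)/(2√2) = 0.5523i
|011⟩: (-0.7823i + 0.5948i - 0.1851i)/(2√2) = -0.1317i
|100⟩: (0.7823i - 0.5948i - 0.1851i)/(2√2) = 0.0008485i
|101⟩: (-0.7823i - 0.5948i + 0.1851i)/(2√2) = -0.4214i
|110⟩: (0.7823i + 0.5948i + 0.1851i)/(2√2) = 0.5523i
|111⟩: (-0.7823i + 0.5948i - 0.1851i)/(2√2) = -0.1317i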